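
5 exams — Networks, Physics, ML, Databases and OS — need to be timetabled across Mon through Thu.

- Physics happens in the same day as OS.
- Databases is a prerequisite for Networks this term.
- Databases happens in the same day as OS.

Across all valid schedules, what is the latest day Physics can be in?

Wed

Physics must be in the same day as Databases, which can't be after Wed, so Physics is at most Wed.
Physics at Wed is achievable: OS in Wed; Networks in Thu; Databases in Wed; Physics in Wed; ML in Mon.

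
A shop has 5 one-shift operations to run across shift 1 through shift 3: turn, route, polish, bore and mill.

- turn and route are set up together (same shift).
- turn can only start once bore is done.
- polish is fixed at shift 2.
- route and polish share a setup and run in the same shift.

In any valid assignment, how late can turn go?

shift 2

Precedence pushes turn to at least shift 2; turn must be in the same shift as polish, which can't be after shift 2, so turn is at most shift 2.
turn at shift 2 is achievable: bore in shift 1; turn in shift 2; route in shift 2; mill in shift 1; polish in shift 2.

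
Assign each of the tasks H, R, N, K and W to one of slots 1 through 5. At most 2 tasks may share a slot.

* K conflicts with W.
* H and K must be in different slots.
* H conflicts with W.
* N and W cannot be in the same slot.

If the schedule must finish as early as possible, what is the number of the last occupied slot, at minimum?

slot 3

With at most 2 per slot and 5 tasks, at least 3 slots are needed.
3 works (last occupied slot: 3): for example K=2; H=1; N=2; W=3; R=1.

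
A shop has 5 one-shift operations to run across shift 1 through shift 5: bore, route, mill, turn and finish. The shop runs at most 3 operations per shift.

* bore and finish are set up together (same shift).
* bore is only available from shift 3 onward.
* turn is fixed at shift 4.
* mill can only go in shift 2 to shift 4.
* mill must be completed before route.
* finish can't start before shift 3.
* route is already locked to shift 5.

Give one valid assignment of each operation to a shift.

turn in shift 4, finish in shift 3, bore in shift 3, mill in shift 2, route in shift 5

Checking: mill(shift 2) before route(shift 5); bore = finish = shift 3; turn=shift 4 in [shift 4,shift 4]; route=shift 5 in [shift 5,shift 5]; bore=shift 3 in [shift 3,shift 5]; mill=shift 2 in [shift 2,shift 4]; finish=shift 3 in [shift 3,shift 5]; max 2 per shift (cap 3).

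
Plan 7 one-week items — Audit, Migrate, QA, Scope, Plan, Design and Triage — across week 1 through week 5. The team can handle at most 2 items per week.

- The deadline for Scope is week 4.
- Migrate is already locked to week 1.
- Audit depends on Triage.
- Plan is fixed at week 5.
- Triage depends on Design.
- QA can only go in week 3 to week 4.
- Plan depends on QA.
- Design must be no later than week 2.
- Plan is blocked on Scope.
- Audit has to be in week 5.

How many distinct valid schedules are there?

30

Splitting on QA: it can be week 3 (15), week 4 (15). Listing each branch's schedules as (Audit, Migrate, Scope, Plan, Design, Triage) by week number:
QA=week 3: (5,1,1,5,2,3) (5,1,1,5,2,4) (5,1,2,5,1,2) (5,1,2,5,1,3) (5,1,2,5,1,4) (5,1,2,5,2,3) (5,1,2,5,2,4) (5,1,3,5,1,2) (5,1,3,5,1,4) (5,1,3,5,2,4) (5,1,4,5,1,2) (5,1,4,5,1,3) (5,1,4,5,1,4) (5,1,4,5,2,3) (5,1,4,5,2,4) — 15.
QA=week 4: (5,1,1,5,2,3) (5,1,1,5,2,4) (5,1,2,5,1,2) (5,1,2,5,1,3) (5,1,2,5,1,4) (5,1,2,5,2,3) (5,1,2,5,2,4) (5,1,3,5,1,2) (5,1,3,5,1,3) (5,1,3,5,1,4) (5,1,3,5,2,3) (5,1,3,5,2,4) (5,1,4,5,1,2) (5,1,4,5,1,3) (5,1,4,5,2,3) — 15.
Summing: 15 + 15 = 30.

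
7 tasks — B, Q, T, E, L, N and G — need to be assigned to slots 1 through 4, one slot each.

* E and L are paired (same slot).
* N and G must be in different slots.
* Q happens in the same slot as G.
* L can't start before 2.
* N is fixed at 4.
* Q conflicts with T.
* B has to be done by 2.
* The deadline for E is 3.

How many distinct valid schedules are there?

Splitting on B: it can be 1 (18), 2 (18). Listing each branch's schedules as (Q, T, E, L, N, G):
B=1: (1,2,2,2,4,1) (1,2,3,3,4,1) (1,3,2,2,4,1) (1,3,3,3,4,1) (1,4,2,2,4,1) (1,4,3,3,4,1) (2,1,2,2,4,2) (2,1,3,3,4,2) (2,3,2,2,4,2) (2,3,3,3,4,2) (2,4,2,2,4,2) (2,4,3,3,4,2) (3,1,2,2,4,3) (3,1,3,3,4,3) (3,2,2,2,4,3) (3,2,3,3,4,3) (3,4,2,2,4,3) (3,4,3,3,4,3) — 18.
B=2: (1,2,2,2,4,1) (1,2,3,3,4,1) (1,3,2,2,4,1) (1,3,3,3,4,1) (1,4,2,2,4,1) (1,4,3,3,4,1) (2,1,2,2,4,2) (2,1,3,3,4,2) (2,3,2,2,4,2) (2,3,3,3,4,2) (2,4,2,2,4,2) (2,4,3,3,4,2) (3,1,2,2,4,3) (3,1,3,3,4,3) (3,2,2,2,4,3) (3,2,3,3,4,3) (3,4,2,2,4,3) (3,4,3,3,4,3) — 18.
Summing: 18 + 18 = 36.

36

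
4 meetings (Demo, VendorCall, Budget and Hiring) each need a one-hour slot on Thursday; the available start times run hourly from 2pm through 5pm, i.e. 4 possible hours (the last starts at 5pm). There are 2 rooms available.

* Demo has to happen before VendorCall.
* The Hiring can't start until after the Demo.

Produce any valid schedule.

Budget in 2pm, Demo in 2pm, VendorCall in 3pm, Hiring in 3pm

Checking: Demo(2pm) before VendorCall(3pm); Demo(2pm) before Hiring(3pm); max 2 per hour (cap 2).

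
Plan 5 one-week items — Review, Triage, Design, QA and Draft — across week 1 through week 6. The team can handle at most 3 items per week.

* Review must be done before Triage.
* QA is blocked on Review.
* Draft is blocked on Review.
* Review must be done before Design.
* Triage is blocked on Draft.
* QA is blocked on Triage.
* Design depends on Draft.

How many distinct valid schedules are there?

48

Splitting on Review: it can be week 1 (35), week 2 (11), week 3 (2). Listing each branch's schedules as (Triage, Design, QA, Draft) by week number:
Review=week 1: (3,3,4,2) (3,3,5,2) (3,3,6,2) (3,4,4,2) (3,4,5,2) (3,4,6,2) (3,5,4,2) (3,5,5,2) (3,5,6,2) (3,6,4,2) (3,6,5,2) (3,6,6,2) (4,3,5,2) (4,3,6,2) (4,4,5,2) (4,4,5,3) (4,4,6,2) (4,4,6,3) (4,5,5,2) (4,5,5,3) (4,5,6,2) (4,5,6,3) (4,6,5,2) (4,6,5,3) (4,6,6,2) (4,6,6,3) (5,3,6,2) (5,4,6,2) (5,4,6,3) (5,5,6,2) (5,5,6,3) (5,5,6,4) (5,6,6,2) (5,6,6,3) (5,6,6,4) — 35.
Review=week 2: (4,4,5,3) (4,4,6,3) (4,5,5,3) (4,5,6,3) (4,6,5,3) (4,6,6,3) (5,4,6,3) (5,5,6,3) (5,5,6,4) (5,6,6,3) (5,6,6,4) — 11.
Review=week 3: (5,5,6,4) (5,6,6,4) — 2.
Summing: 35 + 11 + 2 = 48.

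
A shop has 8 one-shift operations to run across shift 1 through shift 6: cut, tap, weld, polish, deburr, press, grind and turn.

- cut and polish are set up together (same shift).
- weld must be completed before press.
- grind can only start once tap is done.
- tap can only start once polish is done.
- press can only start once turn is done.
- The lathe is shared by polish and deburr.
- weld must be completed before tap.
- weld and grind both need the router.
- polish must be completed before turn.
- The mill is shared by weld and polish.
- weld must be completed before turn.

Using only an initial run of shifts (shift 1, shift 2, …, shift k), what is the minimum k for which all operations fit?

The precedence chain requires at least 3 distinct shifts.
Could 3 shifts be enough, i.e. nothing placed later than shift 3? No: press must come after weld (at shift 1 or later) → {shift 2, shift 3}; weld must come before press (at shift 3 or earlier) → {shift 1, shift 2}; tap must come after weld (at shift 1 or later) → {shift 2, shift 3}; turn must come after polish (at shift 1 or later) → {shift 2, shift 3}; polish must come before turn (at shift 3 or earlier) → {shift 1, shift 2}; grind must come after tap (at shift 2 or later) → {shift 3}; tap must come before grind (at shift 3 or earlier) → {shift 2}; polish must come before tap (at shift 2 or earlier) → {shift 1}; press must come after turn (at shift 2 or later) → {shift 3}; turn must come before press (at shift 3 or earlier) → {shift 2}; weld must come before turn (at shift 2 or earlier) → {shift 1}; polish can't share with weld (shift 1) → nothing is left.
So 3 shifts is not enough.
4 works (last occupied shift: shift 4): for example polish=shift 2; grind=shift 4; press=shift 4; tap=shift 3; cut=shift 2; weld=shift 1; deburr=shift 1; turn=shift 3.

4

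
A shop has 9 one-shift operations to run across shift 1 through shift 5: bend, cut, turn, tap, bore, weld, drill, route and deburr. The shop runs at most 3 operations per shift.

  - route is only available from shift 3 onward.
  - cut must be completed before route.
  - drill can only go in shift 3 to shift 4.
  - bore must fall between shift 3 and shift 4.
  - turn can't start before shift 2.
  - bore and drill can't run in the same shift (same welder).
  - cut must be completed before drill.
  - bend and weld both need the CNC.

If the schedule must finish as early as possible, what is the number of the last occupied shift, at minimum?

The precedence chain requires at least 2 distinct shifts.
With at most 3 per shift and 9 operations, at least 3 shifts are needed.
bore can't be placed before shift 3, so the schedule must run through at least shift 3.
Could 3 shifts be enough, i.e. nothing placed later than shift 3? No: bore's window within 3 shifts is {shift 3}; drill's window within 3 shifts is {shift 3}; drill can't share with bore (shift 3) → nothing is left.
So 3 shifts is not enough.
4 works (last occupied shift: shift 4): for example weld in shift 2, drill in shift 3, bore in shift 4, turn in shift 2, cut in shift 1, route in shift 3, deburr in shift 2, tap in shift 1, bend in shift 1.

4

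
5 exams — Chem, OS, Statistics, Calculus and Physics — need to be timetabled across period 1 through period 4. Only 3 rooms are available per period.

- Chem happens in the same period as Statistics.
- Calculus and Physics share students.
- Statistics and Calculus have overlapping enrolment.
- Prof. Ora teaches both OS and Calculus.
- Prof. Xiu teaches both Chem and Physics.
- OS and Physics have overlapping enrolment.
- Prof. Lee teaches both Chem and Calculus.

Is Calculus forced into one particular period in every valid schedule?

No

Calculus can be period 1 (e.g. Statistics=period 2, OS=period 2, Calculus=period 1, Physics=period 3, Chem=period 2) or period 2 (e.g. Calculus -> period 2; OS -> period 1; Statistics -> period 1; Physics -> period 3; Chem -> period 1).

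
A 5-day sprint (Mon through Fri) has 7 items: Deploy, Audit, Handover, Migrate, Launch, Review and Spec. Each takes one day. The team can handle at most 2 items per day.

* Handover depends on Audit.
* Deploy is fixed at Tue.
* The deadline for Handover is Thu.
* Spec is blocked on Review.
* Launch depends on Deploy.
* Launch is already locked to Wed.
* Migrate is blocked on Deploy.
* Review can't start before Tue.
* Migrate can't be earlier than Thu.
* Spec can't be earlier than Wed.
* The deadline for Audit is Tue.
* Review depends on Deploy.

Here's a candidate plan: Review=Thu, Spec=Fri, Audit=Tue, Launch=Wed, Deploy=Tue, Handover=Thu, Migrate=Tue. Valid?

The deadline for Audit is Tue — holds.
Migrate can't be earlier than Thu — violated.
Spec can't be earlier than Wed — holds.
Review depends on Deploy — holds.
Deploy is fixed at Tue — holds.
Launch is already locked to Wed — holds.
Migrate is blocked on Deploy — violated.
Handover depends on Audit — holds.
The deadline for Handover is Thu — holds.
Launch depends on Deploy — holds.
Spec is blocked on Review — holds.
Review can't start before Tue — holds.
The team can handle at most 2 items per day — violated.

No. Migrate can't be earlier than Thu is not satisfied.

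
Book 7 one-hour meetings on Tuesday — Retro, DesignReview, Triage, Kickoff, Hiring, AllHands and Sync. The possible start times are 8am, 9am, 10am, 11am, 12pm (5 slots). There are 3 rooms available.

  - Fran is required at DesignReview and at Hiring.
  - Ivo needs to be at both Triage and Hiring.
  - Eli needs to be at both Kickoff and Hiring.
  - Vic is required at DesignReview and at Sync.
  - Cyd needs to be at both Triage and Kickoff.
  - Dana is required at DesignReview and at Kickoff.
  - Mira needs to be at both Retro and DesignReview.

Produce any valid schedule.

Triage -> 8am; DesignReview -> 9am; Sync -> 10am; Hiring -> 11am; AllHands -> 8am; Retro -> 8am; Kickoff -> 10am

Checking: Triage(8am) != Hiring(11am); DesignReview(9am) != Sync(10am); DesignReview(9am) != Kickoff(10am); DesignReview(9am) != Hiring(11am); Triage(8am) != Kickoff(10am); Kickoff(10am) != Hiring(11am); Retro(8am) != DesignReview(9am); max 3 per slot (cap 3).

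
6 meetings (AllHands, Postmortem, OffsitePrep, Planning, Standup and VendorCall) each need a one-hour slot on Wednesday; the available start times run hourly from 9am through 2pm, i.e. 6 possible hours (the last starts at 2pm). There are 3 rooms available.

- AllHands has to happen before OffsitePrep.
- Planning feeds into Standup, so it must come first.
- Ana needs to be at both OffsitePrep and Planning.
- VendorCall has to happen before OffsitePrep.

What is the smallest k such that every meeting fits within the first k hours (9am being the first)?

The precedence chain requires at least 2 distinct hours.
With at most 3 per hour and 6 meetings, at least 2 hours are needed.
2 works (last occupied hour: 10am): for example VendorCall in 9am; OffsitePrep in 10am; Standup in 10am; Planning in 9am; Postmortem in 10am; AllHands in 9am.

2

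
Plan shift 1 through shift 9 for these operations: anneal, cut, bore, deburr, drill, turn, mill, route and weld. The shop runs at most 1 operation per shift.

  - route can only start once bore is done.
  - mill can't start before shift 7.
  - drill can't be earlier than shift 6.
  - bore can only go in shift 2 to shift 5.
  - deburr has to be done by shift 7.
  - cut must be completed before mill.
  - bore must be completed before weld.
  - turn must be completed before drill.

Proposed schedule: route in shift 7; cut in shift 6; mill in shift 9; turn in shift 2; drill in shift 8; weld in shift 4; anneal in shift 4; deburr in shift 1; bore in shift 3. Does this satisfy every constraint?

No. The shop runs at most 1 operation per shift is not satisfied.

drill can't be earlier than shift 6 — holds.
bore must be completed before weld — holds.
bore can only go in shift 2 to shift 5 — holds.
turn must be completed before drill — holds.
The shop runs at most 1 operation per shift — violated.
route can only start once bore is done — holds.
cut must be completed before mill — holds.
mill can't start before shift 7 — holds.
deburr has to be done by shift 7 — holds.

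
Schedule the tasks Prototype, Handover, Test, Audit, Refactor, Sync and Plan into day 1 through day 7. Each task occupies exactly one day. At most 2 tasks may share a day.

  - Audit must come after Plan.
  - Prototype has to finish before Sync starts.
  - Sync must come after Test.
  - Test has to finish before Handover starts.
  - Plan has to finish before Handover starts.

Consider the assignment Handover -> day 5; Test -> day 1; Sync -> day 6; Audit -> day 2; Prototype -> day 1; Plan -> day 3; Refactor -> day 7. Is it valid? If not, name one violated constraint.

Prototype has to finish before Sync starts — holds.
Sync must come after Test — holds.
Test has to finish before Handover starts — holds.
Plan has to finish before Handover starts — holds.
At most 2 tasks may share a day — holds.
Audit must come after Plan — violated.

No. Audit must come after Plan is not satisfied.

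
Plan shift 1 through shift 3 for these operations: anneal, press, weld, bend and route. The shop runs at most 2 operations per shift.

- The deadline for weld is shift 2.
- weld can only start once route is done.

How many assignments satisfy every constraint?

Splitting on anneal: it can be shift 1 (3), shift 2 (3), shift 3 (6). Listing each branch's schedules as (press, weld, bend, route) by shift number:
anneal=shift 1: (2,2,3,1) (3,2,2,1) (3,2,3,1) — 3.
anneal=shift 2: (1,2,3,1) (3,2,1,1) (3,2,3,1) — 3.
anneal=shift 3: (1,2,2,1) (1,2,3,1) (2,2,1,1) (2,2,3,1) (3,2,1,1) (3,2,2,1) — 6.
Summing: 3 + 3 + 6 = 12.

12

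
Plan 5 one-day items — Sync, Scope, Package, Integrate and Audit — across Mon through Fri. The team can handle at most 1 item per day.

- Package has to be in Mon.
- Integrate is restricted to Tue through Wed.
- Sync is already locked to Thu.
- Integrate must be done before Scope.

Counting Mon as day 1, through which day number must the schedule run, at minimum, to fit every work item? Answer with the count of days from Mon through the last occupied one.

The precedence chain requires at least 2 distinct days.
With at most 1 per day and 5 work items, at least 5 days are needed.
Sync can't be placed before Thu — that is day 4 counting from Mon — so the schedule must run through at least 4 days.
5 works (last occupied day: Fri): for example Scope=Wed; Sync=Thu; Package=Mon; Audit=Fri; Integrate=Tue.

5 days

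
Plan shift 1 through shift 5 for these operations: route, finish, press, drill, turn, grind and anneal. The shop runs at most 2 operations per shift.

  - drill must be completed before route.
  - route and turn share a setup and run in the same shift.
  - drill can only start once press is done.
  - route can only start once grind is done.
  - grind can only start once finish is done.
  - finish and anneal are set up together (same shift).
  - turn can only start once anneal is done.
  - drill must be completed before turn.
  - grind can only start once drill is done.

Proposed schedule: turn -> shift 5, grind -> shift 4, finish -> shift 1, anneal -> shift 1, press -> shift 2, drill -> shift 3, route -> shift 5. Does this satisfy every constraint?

Valid

The shop runs at most 2 operations per shift — holds.
drill must be completed before turn — holds.
route can only start once grind is done — holds.
route and turn share a setup and run in the same shift — holds.
grind can only start once finish is done — holds.
drill can only start once press is done — holds.
drill must be completed before route — holds.
turn can only start once anneal is done — holds.
finish and anneal are set up together (same shift) — holds.
grind can only start once drill is done — holds.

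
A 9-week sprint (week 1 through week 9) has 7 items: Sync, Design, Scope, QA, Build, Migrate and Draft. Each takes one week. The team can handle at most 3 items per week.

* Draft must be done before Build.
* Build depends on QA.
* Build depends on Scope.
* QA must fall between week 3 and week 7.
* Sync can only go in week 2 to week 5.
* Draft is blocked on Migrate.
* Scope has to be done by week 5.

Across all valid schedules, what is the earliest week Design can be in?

week 1

Design at week 1 is achievable: Sync=week 2; Migrate=week 1; Draft=week 2; Scope=week 1; Build=week 4; QA=week 3; Design=week 1.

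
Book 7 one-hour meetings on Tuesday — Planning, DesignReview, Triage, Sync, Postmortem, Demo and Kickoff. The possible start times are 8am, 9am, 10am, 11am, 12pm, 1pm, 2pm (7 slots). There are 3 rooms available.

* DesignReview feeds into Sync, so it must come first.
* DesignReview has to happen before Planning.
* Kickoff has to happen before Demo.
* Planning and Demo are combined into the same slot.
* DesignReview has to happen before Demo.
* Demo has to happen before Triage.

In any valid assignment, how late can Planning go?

Precedence pushes Planning to at least 9am; Planning must be in the same slot as Demo, which can't be after 1pm, so Planning is at most 1pm.
Planning at 1pm is achievable: DesignReview in 8am; Demo in 1pm; Sync in 9am; Triage in 2pm; Postmortem in 8am; Kickoff in 8am; Planning in 1pm.

1pm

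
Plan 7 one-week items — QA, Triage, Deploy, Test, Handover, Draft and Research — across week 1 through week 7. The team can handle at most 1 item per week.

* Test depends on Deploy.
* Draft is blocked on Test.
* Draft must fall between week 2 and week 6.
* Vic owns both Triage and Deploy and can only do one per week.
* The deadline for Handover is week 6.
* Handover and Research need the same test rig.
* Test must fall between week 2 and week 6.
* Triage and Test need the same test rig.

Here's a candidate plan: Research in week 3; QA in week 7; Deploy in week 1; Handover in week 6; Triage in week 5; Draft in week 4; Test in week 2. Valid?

Valid

Test must fall between week 2 and week 6 — holds.
Handover and Research need the same test rig — holds.
Vic owns both Triage and Deploy and can only do one per week — holds.
The deadline for Handover is week 6 — holds.
Draft must fall between week 2 and week 6 — holds.
Triage and Test need the same test rig — holds.
Test depends on Deploy — holds.
The team can handle at most 1 item per week — holds.
Draft is blocked on Test — holds.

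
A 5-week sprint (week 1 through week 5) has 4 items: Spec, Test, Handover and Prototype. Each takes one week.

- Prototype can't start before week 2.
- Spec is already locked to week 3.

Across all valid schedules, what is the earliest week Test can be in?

week 1

Test at week 1 is achievable: Prototype -> week 2, Handover -> week 1, Test -> week 1, Spec -> week 3.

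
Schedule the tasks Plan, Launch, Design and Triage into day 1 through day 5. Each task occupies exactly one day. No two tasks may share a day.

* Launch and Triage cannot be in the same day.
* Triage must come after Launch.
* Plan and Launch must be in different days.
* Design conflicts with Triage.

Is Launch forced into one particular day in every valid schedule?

Launch can be day 1 (e.g. Triage=day 2; Plan=day 3; Design=day 4; Launch=day 1) or day 2 (e.g. Design=day 4, Triage=day 3, Plan=day 1, Launch=day 2).

No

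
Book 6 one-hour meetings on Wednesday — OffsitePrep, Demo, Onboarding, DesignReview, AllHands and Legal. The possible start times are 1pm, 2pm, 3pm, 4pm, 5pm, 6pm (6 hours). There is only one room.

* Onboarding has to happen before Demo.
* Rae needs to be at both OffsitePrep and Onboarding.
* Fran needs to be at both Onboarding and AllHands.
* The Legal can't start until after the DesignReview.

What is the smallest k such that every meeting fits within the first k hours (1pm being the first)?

The precedence chain requires at least 2 distinct hours.
With at most 1 per hour and 6 meetings, at least 6 hours are needed.
6 works (last occupied hour: 6pm): for example AllHands=6pm; DesignReview=3pm; OffsitePrep=5pm; Demo=2pm; Legal=4pm; Onboarding=1pm.

6 hours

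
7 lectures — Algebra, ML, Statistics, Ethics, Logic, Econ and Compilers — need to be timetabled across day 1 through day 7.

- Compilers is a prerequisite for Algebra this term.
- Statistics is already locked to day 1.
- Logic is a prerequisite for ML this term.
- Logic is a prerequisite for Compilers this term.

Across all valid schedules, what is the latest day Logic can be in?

day 5

Downstream work caps Logic at day 5.
Logic at day 5 is achievable: ML in day 6, Ethics in day 1, Statistics in day 1, Compilers in day 6, Algebra in day 7, Econ in day 1, Logic in day 5.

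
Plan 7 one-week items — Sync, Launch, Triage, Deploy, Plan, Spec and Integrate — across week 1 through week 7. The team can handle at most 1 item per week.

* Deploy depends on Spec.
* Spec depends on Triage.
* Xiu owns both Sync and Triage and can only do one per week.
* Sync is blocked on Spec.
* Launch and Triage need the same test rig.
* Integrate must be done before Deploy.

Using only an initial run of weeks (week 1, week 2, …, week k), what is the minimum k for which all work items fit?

7 weeks

The precedence chain requires at least 3 distinct weeks.
With at most 1 per week and 7 work items, at least 7 weeks are needed.
7 works (last occupied week: week 7): for example Deploy -> week 4, Spec -> week 2, Triage -> week 1, Sync -> week 5, Launch -> week 6, Integrate -> week 3, Plan -> week 7.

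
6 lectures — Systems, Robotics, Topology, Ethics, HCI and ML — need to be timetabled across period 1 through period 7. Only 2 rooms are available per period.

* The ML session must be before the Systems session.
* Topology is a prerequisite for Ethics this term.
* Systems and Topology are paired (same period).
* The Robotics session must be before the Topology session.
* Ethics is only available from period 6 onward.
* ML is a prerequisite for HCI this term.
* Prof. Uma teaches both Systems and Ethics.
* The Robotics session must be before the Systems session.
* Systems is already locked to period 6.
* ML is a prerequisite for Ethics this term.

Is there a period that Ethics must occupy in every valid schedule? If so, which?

Ethics's window is period 6–period 7.
Systems is fixed at period 6, and Ethics can't share a period with Systems.
So Ethics must be period 7.

period 7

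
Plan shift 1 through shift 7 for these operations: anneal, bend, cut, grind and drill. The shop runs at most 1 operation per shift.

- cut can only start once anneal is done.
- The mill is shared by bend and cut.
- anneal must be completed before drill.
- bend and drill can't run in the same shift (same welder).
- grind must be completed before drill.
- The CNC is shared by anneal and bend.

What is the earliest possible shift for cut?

shift 2

Precedence pushes cut to at least shift 2.
cut at shift 2 is achievable: cut=shift 2; anneal=shift 1; bend=shift 5; drill=shift 4; grind=shift 3.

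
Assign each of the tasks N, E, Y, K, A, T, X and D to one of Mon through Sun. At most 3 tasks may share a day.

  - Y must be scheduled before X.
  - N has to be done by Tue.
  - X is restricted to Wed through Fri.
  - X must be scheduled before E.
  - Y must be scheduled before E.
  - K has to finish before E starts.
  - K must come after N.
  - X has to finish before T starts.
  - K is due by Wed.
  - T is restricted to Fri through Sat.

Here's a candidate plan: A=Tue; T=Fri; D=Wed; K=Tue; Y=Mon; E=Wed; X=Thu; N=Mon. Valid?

No. X must be scheduled before E is not satisfied.

Y must be scheduled before X — holds.
N has to be done by Tue — holds.
X must be scheduled before E — violated.
K is due by Wed — holds.
X has to finish before T starts — holds.
X is restricted to Wed through Fri — holds.
Y must be scheduled before E — holds.
T is restricted to Fri through Sat — holds.
At most 3 tasks may share a day — holds.
K must come after N — holds.
K has to finish before E starts — holds.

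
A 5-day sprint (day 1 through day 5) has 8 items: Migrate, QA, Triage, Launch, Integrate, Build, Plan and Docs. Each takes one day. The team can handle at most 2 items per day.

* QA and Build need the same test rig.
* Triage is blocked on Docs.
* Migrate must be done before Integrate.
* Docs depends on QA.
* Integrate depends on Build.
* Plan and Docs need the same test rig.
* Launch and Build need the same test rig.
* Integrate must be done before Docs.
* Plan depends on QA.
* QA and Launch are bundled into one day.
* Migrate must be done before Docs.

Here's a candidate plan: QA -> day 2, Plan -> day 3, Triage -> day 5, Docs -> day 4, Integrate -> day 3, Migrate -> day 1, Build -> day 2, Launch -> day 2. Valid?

No. QA and Build need the same test rig is not satisfied.

Integrate depends on Build — holds.
The team can handle at most 2 items per day — violated.
Docs depends on QA — holds.
Integrate must be done before Docs — holds.
Migrate must be done before Integrate — holds.
Launch and Build need the same test rig — violated.
Migrate must be done before Docs — holds.
Triage is blocked on Docs — holds.
QA and Build need the same test rig — violated.
QA and Launch are bundled into one day — holds.
Plan depends on QA — holds.
Plan and Docs need the same test rig — holds.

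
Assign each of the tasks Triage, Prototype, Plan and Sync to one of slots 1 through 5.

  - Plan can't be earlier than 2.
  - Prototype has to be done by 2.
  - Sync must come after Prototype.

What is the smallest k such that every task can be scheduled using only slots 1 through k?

2

The precedence chain requires at least 2 distinct slots.
2 works (last occupied slot: 2): for example Prototype -> 1, Plan -> 2, Triage -> 1, Sync -> 2.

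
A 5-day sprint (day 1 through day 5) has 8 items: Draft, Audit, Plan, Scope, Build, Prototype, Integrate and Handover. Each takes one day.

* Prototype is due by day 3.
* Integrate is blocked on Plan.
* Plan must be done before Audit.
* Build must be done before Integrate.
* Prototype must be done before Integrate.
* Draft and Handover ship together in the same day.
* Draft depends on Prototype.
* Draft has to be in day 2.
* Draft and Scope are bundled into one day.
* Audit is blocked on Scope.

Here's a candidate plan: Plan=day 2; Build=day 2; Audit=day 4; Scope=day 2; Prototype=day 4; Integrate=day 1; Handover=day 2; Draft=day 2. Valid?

No — it violates: Prototype must be done before Integrate

Integrate is blocked on Plan — violated.
Prototype must be done before Integrate — violated.
Build must be done before Integrate — violated.
Draft and Scope are bundled into one day — holds.
Plan must be done before Audit — holds.
Draft and Handover ship together in the same day — holds.
Prototype is due by day 3 — violated.
Audit is blocked on Scope — holds.
Draft has to be in day 2 — holds.
Draft depends on Prototype — violated.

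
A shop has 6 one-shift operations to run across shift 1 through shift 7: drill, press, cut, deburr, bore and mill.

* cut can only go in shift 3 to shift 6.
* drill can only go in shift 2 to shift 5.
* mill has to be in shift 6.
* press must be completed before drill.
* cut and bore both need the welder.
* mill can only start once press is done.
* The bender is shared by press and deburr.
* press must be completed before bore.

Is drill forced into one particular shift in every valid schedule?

drill can be shift 2 (e.g. bore -> shift 2, mill -> shift 6, deburr -> shift 2, press -> shift 1, cut -> shift 3, drill -> shift 2) or shift 3 (e.g. mill -> shift 6; cut -> shift 3; deburr -> shift 2; drill -> shift 3; bore -> shift 2; press -> shift 1).

No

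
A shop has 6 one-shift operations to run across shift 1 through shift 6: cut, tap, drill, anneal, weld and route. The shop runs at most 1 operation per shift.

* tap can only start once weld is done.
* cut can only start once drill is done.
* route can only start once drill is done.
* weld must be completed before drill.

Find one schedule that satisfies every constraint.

anneal=shift 6; route=shift 5; drill=shift 2; tap=shift 4; cut=shift 3; weld=shift 1

Checking: weld(shift 1) before drill(shift 2); drill(shift 2) before cut(shift 3); drill(shift 2) before route(shift 5); weld(shift 1) before tap(shift 4); max 1 per shift (cap 1).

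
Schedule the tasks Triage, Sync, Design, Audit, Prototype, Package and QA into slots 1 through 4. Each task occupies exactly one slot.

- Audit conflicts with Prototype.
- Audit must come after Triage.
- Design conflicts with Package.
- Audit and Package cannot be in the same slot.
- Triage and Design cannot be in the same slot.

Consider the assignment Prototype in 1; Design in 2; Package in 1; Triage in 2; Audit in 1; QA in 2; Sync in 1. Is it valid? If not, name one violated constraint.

Audit must come after Triage — violated.
Design conflicts with Package — holds.
Triage and Design cannot be in the same slot — violated.
Audit conflicts with Prototype — violated.
Audit and Package cannot be in the same slot — violated.

No — it violates: Audit must come after Triage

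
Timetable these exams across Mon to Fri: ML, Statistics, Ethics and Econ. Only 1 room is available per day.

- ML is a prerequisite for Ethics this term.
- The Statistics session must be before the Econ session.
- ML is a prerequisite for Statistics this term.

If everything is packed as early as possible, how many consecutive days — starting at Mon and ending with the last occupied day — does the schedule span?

4

The precedence chain requires at least 3 distinct days.
With at most 1 per day and 4 exams, at least 4 days are needed.
4 works (last occupied day: Thu): for example Statistics -> Tue, Econ -> Thu, Ethics -> Wed, ML -> Mon.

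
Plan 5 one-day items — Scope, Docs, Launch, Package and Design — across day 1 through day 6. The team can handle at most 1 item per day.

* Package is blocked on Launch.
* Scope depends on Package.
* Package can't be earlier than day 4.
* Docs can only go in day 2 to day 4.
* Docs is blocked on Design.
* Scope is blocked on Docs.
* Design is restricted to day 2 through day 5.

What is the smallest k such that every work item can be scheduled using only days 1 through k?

5 days

The precedence chain requires at least 3 distinct days.
With at most 1 per day and 5 work items, at least 5 days are needed.
Propagating the time windows through the other constraints, Scope can't land before day 5, so the schedule must run through at least day 5.
5 works (last occupied day: day 5): for example Launch=day 1; Scope=day 5; Design=day 2; Package=day 4; Docs=day 3.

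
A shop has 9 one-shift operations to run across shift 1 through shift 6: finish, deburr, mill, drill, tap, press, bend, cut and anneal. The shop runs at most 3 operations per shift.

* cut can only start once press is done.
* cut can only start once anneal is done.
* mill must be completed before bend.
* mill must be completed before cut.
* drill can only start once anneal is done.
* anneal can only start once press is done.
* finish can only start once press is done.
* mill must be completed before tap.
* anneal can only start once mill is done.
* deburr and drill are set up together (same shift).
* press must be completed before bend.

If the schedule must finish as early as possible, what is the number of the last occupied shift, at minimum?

The precedence chain requires at least 3 distinct shifts.
With at most 3 per shift and 9 operations, at least 3 shifts are needed.
Could 3 shifts be enough, i.e. nothing placed later than shift 3? No: tap must come after mill (at shift 1 or later) → {shift 2, shift 3}; mill must come before tap (at shift 3 or earlier) → {shift 1, shift 2}; anneal must come after press (at shift 1 or later) → {shift 2, shift 3}; press must come before anneal (at shift 3 or earlier) → {shift 1, shift 2}; cut must come after mill (at shift 1 or later) → {shift 2, shift 3}; finish must come after press (at shift 1 or later) → {shift 2, shift 3}; bend must come after press (at shift 1 or later) → {shift 2, shift 3}; cut must come after anneal (at shift 2 or later) → {shift 3}; anneal must come before cut (at shift 3 or earlier) → {shift 2}; drill must come after anneal (at shift 2 or later) → {shift 3}; deburr must be in the same shift as drill (in {shift 3}) → {shift 3}; finish can't use shift 3, already full with deburr, drill and cut (limit 3) → {shift 2}; tap can't use shift 3, already full with deburr, drill and cut (limit 3) → {shift 2}; bend can't use shift 3, already full with deburr, drill and cut (limit 3) → {shift 2}; that puts finish, tap, bend and anneal all in shift 2 — more than 3 per shift.
So 3 shifts is not enough.
4 works (last occupied shift: shift 4): for example tap=shift 4; mill=shift 1; anneal=shift 2; finish=shift 2; drill=shift 3; bend=shift 2; press=shift 1; cut=shift 3; deburr=shift 3.

4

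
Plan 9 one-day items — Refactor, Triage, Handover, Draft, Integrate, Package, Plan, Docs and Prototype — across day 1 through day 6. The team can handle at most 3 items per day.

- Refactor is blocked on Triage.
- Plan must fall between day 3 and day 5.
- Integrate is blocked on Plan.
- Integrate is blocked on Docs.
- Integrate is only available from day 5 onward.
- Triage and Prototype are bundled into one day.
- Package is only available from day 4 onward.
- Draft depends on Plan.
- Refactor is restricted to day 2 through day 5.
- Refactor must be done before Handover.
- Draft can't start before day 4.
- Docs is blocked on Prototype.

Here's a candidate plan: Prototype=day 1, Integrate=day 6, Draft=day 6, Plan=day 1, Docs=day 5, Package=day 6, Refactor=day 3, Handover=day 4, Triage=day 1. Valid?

Package is only available from day 4 onward — holds.
Integrate is blocked on Docs — holds.
Refactor is blocked on Triage — holds.
Refactor must be done before Handover — holds.
Integrate is blocked on Plan — holds.
The team can handle at most 3 items per day — holds.
Refactor is restricted to day 2 through day 5 — holds.
Triage and Prototype are bundled into one day — holds.
Plan must fall between day 3 and day 5 — violated.
Draft can't start before day 4 — holds.
Docs is blocked on Prototype — holds.
Draft depends on Plan — holds.
Integrate is only available from day 5 onward — holds.

No. Plan must fall between day 3 and day 5 is not satisfied.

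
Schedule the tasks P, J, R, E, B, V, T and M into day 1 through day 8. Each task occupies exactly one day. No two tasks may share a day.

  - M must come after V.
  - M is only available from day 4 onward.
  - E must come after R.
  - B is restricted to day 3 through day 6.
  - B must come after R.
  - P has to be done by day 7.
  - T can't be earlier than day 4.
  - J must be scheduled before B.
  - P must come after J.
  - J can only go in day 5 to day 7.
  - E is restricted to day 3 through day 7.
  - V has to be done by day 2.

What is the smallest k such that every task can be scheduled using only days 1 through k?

8 days

The precedence chain requires at least 2 distinct days.
With at most 1 per day and 8 tasks, at least 8 days are needed.
Propagating the time windows through the other constraints, P can't land before day 6, so the schedule must run through at least day 6.
8 works (last occupied day: day 8): for example M in day 4, B in day 6, T in day 8, R in day 2, E in day 3, P in day 7, J in day 5, V in day 1.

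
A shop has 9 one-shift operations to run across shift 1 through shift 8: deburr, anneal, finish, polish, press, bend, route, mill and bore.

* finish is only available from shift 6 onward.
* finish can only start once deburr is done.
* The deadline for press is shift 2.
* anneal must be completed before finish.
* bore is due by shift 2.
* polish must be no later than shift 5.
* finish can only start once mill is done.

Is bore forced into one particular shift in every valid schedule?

No

bore can be shift 1 (e.g. deburr=shift 1; anneal=shift 1; finish=shift 6; press=shift 1; bend=shift 1; bore=shift 1; mill=shift 1; polish=shift 1; route=shift 1) or shift 2 (e.g. deburr=shift 1, polish=shift 1, bore=shift 2, mill=shift 1, bend=shift 1, anneal=shift 1, press=shift 1, route=shift 1, finish=shift 6).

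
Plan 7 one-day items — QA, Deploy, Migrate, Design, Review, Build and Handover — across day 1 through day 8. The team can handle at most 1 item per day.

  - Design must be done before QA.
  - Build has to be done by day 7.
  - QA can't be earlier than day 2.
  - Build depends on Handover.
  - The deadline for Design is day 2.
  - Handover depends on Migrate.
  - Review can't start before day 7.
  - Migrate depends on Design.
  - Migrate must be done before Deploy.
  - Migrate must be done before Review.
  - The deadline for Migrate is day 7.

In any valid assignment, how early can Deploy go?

Precedence pushes Deploy to at least day 3.
Deploy at day 3 is achievable: Migrate=day 2; Deploy=day 3; QA=day 4; Design=day 1; Review=day 7; Handover=day 5; Build=day 6.

day 3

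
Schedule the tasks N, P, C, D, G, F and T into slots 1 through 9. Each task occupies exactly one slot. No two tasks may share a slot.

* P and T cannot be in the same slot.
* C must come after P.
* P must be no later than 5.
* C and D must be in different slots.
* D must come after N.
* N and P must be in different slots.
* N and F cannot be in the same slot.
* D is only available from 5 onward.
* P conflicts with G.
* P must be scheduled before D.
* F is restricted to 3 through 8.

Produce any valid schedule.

P in 1; N in 2; C in 4; G in 6; D in 5; F in 3; T in 7

Checking: P(1) before C(4); P(1) before D(5); N(2) before D(5); P(1) != G(6); P(1) != T(7); N(2) != F(3); N(2) != P(1); C(4) != D(5); D=5 in [5,9]; F=3 in [3,8]; P=1 in [1,5]; max 1 per slot (cap 1).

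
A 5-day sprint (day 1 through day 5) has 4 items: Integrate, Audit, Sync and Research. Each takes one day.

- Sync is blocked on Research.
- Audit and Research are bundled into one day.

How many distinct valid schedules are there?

50

Splitting on Integrate: it can be day 1 (10), day 2 (10), day 3 (10), day 4 (10), day 5 (10). Listing each branch's schedules as (Audit, Sync, Research) by day number:
Integrate=day 1: (1,2,1) (1,3,1) (1,4,1) (1,5,1) (2,3,2) (2,4,2) (2,5,2) (3,4,3) (3,5,3) (4,5,4) — 10.
Integrate=day 2: (1,2,1) (1,3,1) (1,4,1) (1,5,1) (2,3,2) (2,4,2) (2,5,2) (3,4,3) (3,5,3) (4,5,4) — 10.
Integrate=day 3: (1,2,1) (1,3,1) (1,4,1) (1,5,1) (2,3,2) (2,4,2) (2,5,2) (3,4,3) (3,5,3) (4,5,4) — 10.
Integrate=day 4: (1,2,1) (1,3,1) (1,4,1) (1,5,1) (2,3,2) (2,4,2) (2,5,2) (3,4,3) (3,5,3) (4,5,4) — 10.
Integrate=day 5: (1,2,1) (1,3,1) (1,4,1) (1,5,1) (2,3,2) (2,4,2) (2,5,2) (3,4,3) (3,5,3) (4,5,4) — 10.
Summing: 10 + 10 + 10 + 10 + 10 = 50.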